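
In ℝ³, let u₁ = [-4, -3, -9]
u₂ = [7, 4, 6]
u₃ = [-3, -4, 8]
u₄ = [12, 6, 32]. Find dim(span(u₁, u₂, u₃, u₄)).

Put the 3×4 matrix [u₁|u₂|u₃|u₄] into echelon form.
There are 3 pivot columns, so rank = 3.
(With 4 elements in a 3-dimensional space the rank is at most 3.)

dim = 3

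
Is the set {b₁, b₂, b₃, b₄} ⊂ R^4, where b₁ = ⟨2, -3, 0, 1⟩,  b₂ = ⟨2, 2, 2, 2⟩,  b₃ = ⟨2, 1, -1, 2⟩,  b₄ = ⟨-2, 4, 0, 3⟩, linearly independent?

The matrix [b₁|b₂|b₃|b₄] has determinant -98.
A nonzero determinant means the columns are linearly independent.

linearly independent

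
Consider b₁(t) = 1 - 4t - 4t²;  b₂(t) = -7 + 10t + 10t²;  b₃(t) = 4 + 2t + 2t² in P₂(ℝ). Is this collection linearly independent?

linearly dependent

Write each element as a coordinate vector in ℝ³ using {1, t, t²}.
Row-reduce the matrix whose columns are b₁, b₂, b₃.
The reduction yields 2 nonzero rows, so the rank is 2.
Since rank 2 < 3, the set is linearly dependent.
Indeed 3b₁ + b₂ + b₃ = 0.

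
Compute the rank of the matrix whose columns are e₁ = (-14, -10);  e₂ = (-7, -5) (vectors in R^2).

Put the 2×2 matrix [e₁|e₂] into echelon form.
The echelon form has 1 nonzero row, so the rank is 1.

rank 1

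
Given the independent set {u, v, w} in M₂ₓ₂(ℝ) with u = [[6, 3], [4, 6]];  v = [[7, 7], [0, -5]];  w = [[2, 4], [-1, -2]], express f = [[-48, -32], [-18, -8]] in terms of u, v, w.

f = -4u - 4v + 2w

Take coordinate vectors relative to {E₁₁, E₁₂, E₂₁, E₂₂}.
Set up the augmented matrix [u | v | w | f] and row-reduce.
The system has the unique solution (α₁, α₂, α₃) = (-4, -4, 2).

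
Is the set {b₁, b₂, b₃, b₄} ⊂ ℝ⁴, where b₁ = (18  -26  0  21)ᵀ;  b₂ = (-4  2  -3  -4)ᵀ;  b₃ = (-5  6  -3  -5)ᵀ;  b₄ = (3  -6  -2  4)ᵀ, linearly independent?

The matrix [b₁|b₂|b₃|b₄] has determinant 0.
A zero determinant means the columns are linearly dependent.
Indeed b₁ + b₂ + b₃ - 3b₄ = 0.

linearly dependent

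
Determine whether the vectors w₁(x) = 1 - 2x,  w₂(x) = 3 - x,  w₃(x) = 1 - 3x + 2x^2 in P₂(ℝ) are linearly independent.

linearly independent

Take coordinates with respect to the standard basis {1, x, x^2}.
The matrix [w₁|w₂|w₃] has determinant 10.
A nonzero determinant means the columns are linearly independent.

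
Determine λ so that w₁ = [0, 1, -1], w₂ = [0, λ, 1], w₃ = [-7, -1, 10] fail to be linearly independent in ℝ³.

λ = -1

Place the vectors as rows of a 3×3 matrix; dependence ⇔ determinant zero.
Cofactor expansion gives det = -7*λ - 7.
This vanishes exactly when λ = -1.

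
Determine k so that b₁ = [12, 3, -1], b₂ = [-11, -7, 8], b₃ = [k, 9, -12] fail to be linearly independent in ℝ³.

Place the vectors as rows of a 3×3 matrix; dependence ⇔ determinant zero.
Cofactor expansion gives det = 17*k - 153.
Solving 17*k - 153 = 0 yields k = 9.

k = 9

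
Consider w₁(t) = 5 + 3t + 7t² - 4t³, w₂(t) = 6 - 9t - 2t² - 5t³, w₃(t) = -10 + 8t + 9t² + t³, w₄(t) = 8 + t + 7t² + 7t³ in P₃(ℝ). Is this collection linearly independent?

Take coordinates with respect to the standard basis {1, t, …, t³}.
Form the 4×4 matrix with these as columns; its determinant is -9221.
A nonzero determinant means the columns are linearly independent.

linearly independent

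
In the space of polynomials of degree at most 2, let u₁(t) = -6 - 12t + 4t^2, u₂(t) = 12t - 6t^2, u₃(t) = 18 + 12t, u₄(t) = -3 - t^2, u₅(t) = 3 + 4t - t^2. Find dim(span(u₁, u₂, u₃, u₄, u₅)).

Pass to coordinate vectors with respect to the basis {1, t, t^2}.
Put the 3×5 matrix [u₁|u₂|u₃|u₄|u₅] into echelon form.
Reduction leaves 2 leading entries, giving rank 2.
(With 5 elements in a 3-dimensional space the rank is at most 3.)

dim = 2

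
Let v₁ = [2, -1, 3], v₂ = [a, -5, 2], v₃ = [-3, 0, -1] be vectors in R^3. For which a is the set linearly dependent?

a = -29

The set is linearly dependent precisely when det[v₁; v₂; v₃] = 0.
Cofactor expansion gives det = -a - 29.
Solving -a - 29 = 0 yields a = -29.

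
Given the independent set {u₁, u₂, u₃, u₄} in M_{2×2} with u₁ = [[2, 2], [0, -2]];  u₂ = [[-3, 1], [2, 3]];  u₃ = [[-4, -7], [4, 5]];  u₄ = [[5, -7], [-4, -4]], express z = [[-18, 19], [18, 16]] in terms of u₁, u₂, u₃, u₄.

Take coordinate vectors relative to {E₁₁, E₁₂, E₂₁, E₂₂}.
Solve the system with u₁, u₂, u₃, u₄ as columns and z as the right-hand side.
Row-reducing the augmented matrix gives the unique coefficients (α₁, …, α₄) = (2, 1, 1, -3).

z = 2u₁ + u₂ + u₃ - 3u₄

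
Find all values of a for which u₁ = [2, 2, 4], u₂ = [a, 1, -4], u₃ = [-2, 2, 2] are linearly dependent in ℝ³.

The set is linearly dependent precisely when det[u₁; u₂; u₃] = 0.
Expanding, det = 4*a + 44.
Setting this to zero gives a = -11.

a = -11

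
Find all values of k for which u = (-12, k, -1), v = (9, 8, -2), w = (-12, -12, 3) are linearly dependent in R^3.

k = 4

The vectors are dependent exactly when the determinant of the matrix with rows u, v, w vanishes.
Cofactor expansion gives det = 12 - 3*k.
Setting this to zero gives k = 4.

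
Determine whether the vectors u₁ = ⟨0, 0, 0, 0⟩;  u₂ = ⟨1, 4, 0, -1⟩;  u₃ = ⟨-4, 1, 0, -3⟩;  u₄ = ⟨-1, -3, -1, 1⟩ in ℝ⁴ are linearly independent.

One of the vectors is the zero vector, so the set is linearly dependent.

linearly dependent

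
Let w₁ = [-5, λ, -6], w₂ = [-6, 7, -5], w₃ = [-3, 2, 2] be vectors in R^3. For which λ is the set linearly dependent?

Dependence holds iff the 3×3 matrix [w₁ w₂ w₃] is singular.
Cofactor expansion gives det = 27*λ - 174.
Setting this to zero gives λ = 58/9.

λ = 58/9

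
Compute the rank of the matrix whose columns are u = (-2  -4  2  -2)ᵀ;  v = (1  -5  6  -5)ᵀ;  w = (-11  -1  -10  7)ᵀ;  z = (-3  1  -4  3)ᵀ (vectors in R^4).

Row-reduce the 4×4 matrix with these as rows.
The echelon form has 2 nonzero rows, so the rank is 2.

rank 2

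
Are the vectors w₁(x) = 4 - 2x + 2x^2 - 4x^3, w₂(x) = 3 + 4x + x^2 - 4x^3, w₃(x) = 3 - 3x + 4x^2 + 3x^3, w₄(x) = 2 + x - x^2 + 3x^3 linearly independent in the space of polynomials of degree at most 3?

Write each element as a coordinate vector in ℝ⁴ using {1, x, …, x^3}.
Row-reduce the matrix whose columns are w₁, w₂, w₃, w₄.
The reduction yields 4 nonzero rows, so the rank is 4.
Since rank = 4 (the number of vectors), the set is linearly independent.

linearly independent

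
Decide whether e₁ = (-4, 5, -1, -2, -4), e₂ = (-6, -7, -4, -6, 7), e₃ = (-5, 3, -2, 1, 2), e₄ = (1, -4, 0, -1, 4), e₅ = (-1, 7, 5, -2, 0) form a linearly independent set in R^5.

linearly independent

Row-reduce the matrix whose columns are e₁, e₂, e₃, e₄, e₅.
The reduction yields 5 nonzero rows, so the rank is 5.
Since rank = 5 (the number of vectors), the set is linearly independent.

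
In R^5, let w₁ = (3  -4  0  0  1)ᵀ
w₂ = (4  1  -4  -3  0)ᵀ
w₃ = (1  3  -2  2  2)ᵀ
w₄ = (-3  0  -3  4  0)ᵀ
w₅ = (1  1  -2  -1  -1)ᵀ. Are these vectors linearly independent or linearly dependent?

linearly independent

Place the vectors as rows of a 5×5 matrix and reduce to echelon form.
The reduction yields 5 nonzero rows, so the rank is 5.
Since rank = 5 (the number of vectors), the set is linearly independent.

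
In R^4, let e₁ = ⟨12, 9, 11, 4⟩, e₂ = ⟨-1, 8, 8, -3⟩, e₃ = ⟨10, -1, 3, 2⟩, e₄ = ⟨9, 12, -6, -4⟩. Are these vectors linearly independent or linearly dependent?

linearly independent

Row-reduce the matrix whose columns are e₁, e₂, e₃, e₄.
The reduction yields 4 nonzero rows, so the rank is 4.
Since rank = 4 (the number of vectors), the set is linearly independent.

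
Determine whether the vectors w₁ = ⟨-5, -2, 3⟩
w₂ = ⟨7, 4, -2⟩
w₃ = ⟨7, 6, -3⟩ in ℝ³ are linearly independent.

linearly independent

The matrix [w₁|w₂|w₃] has determinant 28.
A nonzero determinant means the columns are linearly independent.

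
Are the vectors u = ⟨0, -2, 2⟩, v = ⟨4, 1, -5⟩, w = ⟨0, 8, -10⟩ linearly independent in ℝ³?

The matrix [u|v|w] has determinant -16.
A nonzero determinant means the columns are linearly independent.

linearly independent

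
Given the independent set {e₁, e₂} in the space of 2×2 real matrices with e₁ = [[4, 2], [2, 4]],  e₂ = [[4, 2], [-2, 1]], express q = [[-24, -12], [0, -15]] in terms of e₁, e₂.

Work in coordinates with respect to the standard basis {E₁₁, E₁₂, E₂₁, E₂₂}.
Solve the system with e₁, e₂ as columns and q as the right-hand side.
Row-reducing the augmented matrix gives the unique coefficients (α₁, α₂) = (-3, -3).

q = -3e₁ - 3e₂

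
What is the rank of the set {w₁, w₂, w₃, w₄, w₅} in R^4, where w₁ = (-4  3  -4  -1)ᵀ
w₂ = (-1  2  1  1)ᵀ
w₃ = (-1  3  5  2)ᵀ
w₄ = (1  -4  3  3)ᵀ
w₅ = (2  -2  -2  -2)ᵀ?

4

Row-reduce the 5×4 matrix with these as rows.
The echelon form has 4 nonzero rows, so the rank is 4.
(With 5 elements in a 4-dimensional space the rank is at most 4.)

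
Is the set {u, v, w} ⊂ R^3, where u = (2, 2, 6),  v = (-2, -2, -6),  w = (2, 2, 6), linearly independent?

Form the 3×3 matrix with these as columns; its determinant is 0.
A zero determinant means the columns are linearly dependent.
Indeed u + v = 0.

linearly dependent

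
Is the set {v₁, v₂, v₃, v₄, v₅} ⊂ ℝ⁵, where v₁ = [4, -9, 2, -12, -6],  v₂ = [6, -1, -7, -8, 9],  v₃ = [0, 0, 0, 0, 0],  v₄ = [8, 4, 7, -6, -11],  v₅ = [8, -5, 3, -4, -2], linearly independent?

linearly dependent

One of the vectors is the zero vector, so the set is linearly dependent.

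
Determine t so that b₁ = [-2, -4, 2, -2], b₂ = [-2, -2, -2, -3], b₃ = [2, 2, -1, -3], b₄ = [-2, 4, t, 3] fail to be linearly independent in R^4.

t = -19/2

Dependence holds iff the 4×4 matrix [b₁ b₂ b₃ b₄] is singular.
Expanding, det = -24*t - 228.
Solving -24*t - 228 = 0 yields t = -19/2.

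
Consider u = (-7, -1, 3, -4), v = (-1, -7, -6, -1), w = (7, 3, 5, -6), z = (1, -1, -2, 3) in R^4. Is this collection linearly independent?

The matrix [u|v|w|z] has determinant 492.
A nonzero determinant means the columns are linearly independent.

linearly independent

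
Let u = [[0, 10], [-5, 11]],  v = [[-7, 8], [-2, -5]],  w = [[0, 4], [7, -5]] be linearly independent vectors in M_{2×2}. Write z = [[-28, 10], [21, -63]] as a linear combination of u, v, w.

z = -3u + 4v + 2w

Identify each element with its coordinate vector in ℝ⁴ via {E₁₁, E₁₂, E₂₁, E₂₂}.
Write z = α₁u + … + α₃w and equate components.
Row-reducing the augmented matrix gives the unique coefficients (α₁, α₂, α₃) = (-3, 4, 2).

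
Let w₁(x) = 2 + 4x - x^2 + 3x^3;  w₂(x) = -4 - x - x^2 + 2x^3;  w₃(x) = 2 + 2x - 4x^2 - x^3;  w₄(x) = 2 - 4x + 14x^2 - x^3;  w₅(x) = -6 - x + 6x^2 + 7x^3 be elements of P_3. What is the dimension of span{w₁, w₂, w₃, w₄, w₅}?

Represent each element by its coordinate vector in ℝ⁴.
Row-reduce the 5×4 matrix with these as rows.
Exactly 3 pivots survive; hence the rank is 3.
(With 5 elements in a 4-dimensional space the rank is at most 4.)

3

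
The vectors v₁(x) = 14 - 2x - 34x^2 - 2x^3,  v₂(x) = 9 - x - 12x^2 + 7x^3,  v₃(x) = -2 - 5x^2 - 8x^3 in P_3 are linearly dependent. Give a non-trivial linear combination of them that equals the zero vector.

Take coordinates with respect to {1, x, …, x^3}.
Write the vectors as columns of a matrix and find a nonzero vector in its null space.
A generator of the null space is (1, -2, -2).

v₁ - 2v₂ - 2v₃ = 0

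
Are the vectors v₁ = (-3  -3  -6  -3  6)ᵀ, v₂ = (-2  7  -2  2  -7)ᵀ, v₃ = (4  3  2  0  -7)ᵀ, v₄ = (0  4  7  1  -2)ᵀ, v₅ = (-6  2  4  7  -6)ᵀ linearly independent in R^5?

linearly independent

Form the 5×5 matrix with these as columns; its determinant is 5922.
A nonzero determinant means the columns are linearly independent.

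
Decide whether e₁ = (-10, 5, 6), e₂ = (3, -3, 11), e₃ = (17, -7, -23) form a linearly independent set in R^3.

Place the vectors as rows of a 3×3 matrix and reduce to echelon form.
The reduction yields 2 nonzero rows, so the rank is 2.
Since rank 2 < 3, the set is linearly dependent.

linearly dependent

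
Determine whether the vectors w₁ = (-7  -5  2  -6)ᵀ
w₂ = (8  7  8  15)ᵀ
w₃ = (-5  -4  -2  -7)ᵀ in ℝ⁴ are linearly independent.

Place the vectors as rows of a 3×4 matrix and reduce to echelon form.
The reduction yields 2 nonzero rows, so the rank is 2.
Since rank 2 < 3, the set is linearly dependent.
Indeed w₁ - w₂ - 3w₃ = 0.

linearly dependent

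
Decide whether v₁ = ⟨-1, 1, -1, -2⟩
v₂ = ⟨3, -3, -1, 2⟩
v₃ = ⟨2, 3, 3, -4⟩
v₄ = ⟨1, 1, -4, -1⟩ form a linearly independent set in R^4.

Row-reduce the matrix whose columns are v₁, v₂, v₃, v₄.
The reduction yields 4 nonzero rows, so the rank is 4.
Since rank = 4 (the number of vectors), the set is linearly independent.

linearly independent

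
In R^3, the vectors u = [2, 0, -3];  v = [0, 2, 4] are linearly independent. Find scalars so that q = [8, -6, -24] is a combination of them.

Solve the system with u, v as columns and q as the right-hand side.
Back-substitution yields (c₁, c₂) = (4, -3).

q = 4u - 3v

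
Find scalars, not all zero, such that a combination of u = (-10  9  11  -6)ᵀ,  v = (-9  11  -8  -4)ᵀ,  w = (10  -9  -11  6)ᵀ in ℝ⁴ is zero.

u + w = 0

Solve the homogeneous system with u, v, w as columns by row-reducing the coefficient matrix.
A generator of the null space is (1, 0, 1).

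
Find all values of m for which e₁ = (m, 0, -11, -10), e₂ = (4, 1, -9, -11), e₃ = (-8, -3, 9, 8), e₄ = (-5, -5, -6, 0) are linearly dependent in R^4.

Dependence holds iff the 4×4 matrix [e₁ e₂ e₃ e₄] is singular.
Cofactor expansion gives det = 1045 - 285*m.
This vanishes exactly when m = 11/3.

m = 11/3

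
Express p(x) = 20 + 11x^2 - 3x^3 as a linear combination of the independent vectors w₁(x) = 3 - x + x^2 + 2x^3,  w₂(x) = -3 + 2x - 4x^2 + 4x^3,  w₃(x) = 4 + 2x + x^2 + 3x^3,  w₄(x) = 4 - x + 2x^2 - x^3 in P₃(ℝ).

p = -w₁ - w₂ + 2w₃ + 3w₄

Work in coordinates with respect to the standard basis {1, x, …, x^3}.
Since w₁, w₂, w₃, w₄ are independent, the coefficients expressing p are uniquely determined by a linear system.
Row-reducing the augmented matrix gives the unique coefficients (c₁, …, c₄) = (-1, -1, 2, 3).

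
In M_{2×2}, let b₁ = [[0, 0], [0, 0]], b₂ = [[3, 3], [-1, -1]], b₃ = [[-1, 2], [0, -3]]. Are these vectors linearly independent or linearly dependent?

linearly dependent

Take coordinates with respect to the standard basis {E₁₁, E₁₂, E₂₁, E₂₂}.
One of the vectors is the zero vector, so the set is linearly dependent.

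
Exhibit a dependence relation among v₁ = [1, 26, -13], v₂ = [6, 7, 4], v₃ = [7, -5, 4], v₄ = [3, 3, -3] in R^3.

Write the vectors as columns of a matrix and find a nonzero vector in its null space.
A generator of the null space is (1, -1, 2, -3).

v₁ - v₂ + 2v₃ - 3v₄ = 0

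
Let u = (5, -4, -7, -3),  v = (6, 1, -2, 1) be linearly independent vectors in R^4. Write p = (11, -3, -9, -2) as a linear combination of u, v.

p = u + v

Write p = α₁u + α₂v and equate components.
The system has the unique solution (α₁, α₂) = (1, 1).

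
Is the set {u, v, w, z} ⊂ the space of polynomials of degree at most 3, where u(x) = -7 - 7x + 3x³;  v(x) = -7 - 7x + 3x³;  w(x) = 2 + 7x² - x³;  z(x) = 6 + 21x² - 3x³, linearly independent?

Write each element as a coordinate vector in ℝ⁴ using {1, x, …, x³}.
The matrix [u|v|w|z] has determinant 0.
A zero determinant means the columns are linearly dependent.

linearly dependent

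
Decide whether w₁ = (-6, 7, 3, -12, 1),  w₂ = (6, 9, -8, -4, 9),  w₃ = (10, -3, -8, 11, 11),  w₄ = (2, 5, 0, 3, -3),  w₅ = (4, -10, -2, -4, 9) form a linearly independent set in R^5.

The matrix [w₁|w₂|w₃|w₄|w₅] has determinant 30168.
A nonzero determinant means the columns are linearly independent.

linearly independent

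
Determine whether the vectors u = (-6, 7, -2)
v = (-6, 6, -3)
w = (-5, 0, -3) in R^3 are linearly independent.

Form the 3×3 matrix with these as columns; its determinant is 27.
A nonzero determinant means the columns are linearly independent.

linearly independent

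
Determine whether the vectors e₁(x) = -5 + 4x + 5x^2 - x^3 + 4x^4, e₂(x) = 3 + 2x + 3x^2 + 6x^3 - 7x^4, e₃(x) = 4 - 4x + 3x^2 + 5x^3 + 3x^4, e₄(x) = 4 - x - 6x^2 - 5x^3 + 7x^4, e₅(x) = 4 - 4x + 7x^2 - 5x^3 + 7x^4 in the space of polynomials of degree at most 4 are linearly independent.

linearly independent

Write each element as a coordinate vector in ℝ⁵ using {1, x, …, x^4}.
Row-reduce the matrix whose columns are e₁, e₂, e₃, e₄, e₅.
The reduction yields 5 nonzero rows, so the rank is 5.
Since rank = 5 (the number of vectors), the set is linearly independent.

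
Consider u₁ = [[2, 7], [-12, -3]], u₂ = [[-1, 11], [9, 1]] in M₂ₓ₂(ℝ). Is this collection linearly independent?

Write each element as a coordinate vector in ℝ⁴ using {E₁₁, E₁₂, E₂₁, E₂₂}.
Row-reduce the matrix whose columns are u₁, u₂.
The reduction yields 2 nonzero rows, so the rank is 2.
Since rank = 2 (the number of vectors), the set is linearly independent.

linearly independent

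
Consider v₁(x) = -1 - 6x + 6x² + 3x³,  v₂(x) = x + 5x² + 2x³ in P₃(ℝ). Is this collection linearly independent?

Write each element as a coordinate vector in ℝ⁴ using {1, x, …, x³}.
Place the vectors as rows of a 2×4 matrix and reduce to echelon form.
The reduction yields 2 nonzero rows, so the rank is 2.
Since rank = 2 (the number of vectors), the set is linearly independent.

linearly independent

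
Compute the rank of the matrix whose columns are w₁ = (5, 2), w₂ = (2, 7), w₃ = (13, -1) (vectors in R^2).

Put the 2×3 matrix [w₁|w₂|w₃] into echelon form.
Exactly 2 pivots survive; hence the rank is 2.
(With 3 elements in a 2-dimensional space the rank is at most 2.)

2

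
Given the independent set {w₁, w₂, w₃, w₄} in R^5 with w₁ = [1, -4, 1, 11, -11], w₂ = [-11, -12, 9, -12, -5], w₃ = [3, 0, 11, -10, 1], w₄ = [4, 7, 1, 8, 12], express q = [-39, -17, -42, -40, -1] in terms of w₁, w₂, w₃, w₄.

q = -4w₁ + w₂ - 4w₃ - 3w₄

Solve the system with w₁, w₂, w₃, w₄ as columns and q as the right-hand side.
Row-reducing the augmented matrix gives the unique coefficients (c₁, …, c₄) = (-4, 1, -4, -3).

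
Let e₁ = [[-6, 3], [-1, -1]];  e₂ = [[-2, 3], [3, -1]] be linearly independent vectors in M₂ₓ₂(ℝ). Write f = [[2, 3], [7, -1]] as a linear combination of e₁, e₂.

Identify each element with its coordinate vector in ℝ⁴ via {E₁₁, E₁₂, E₂₁, E₂₂}.
Write f = c₁e₁ + c₂e₂ and equate components.
Row-reducing the augmented matrix gives the unique coefficients (c₁, c₂) = (-1, 2).

f = -e₁ + 2e₂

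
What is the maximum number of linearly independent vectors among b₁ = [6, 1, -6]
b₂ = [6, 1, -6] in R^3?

1

Apply Gaussian elimination to the matrix whose rows are b₁, b₂.
The echelon form has 1 nonzero row, so the rank is 1.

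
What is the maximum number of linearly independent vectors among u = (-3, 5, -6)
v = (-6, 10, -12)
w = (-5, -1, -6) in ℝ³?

2

Row-reduce the 3×3 matrix with these as rows.
Reduction leaves 2 leading entries, giving rank 2.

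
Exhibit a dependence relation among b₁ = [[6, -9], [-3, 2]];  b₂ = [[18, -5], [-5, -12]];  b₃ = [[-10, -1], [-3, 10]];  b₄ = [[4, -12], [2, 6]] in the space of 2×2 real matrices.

2b₁ - b₂ - b₃ - b₄ = 0

Take coordinates with respect to {E₁₁, E₁₂, E₂₁, E₂₂}.
Set up α₁b₁ + … + α₄b₄ = 0 and solve the homogeneous system.
One solution (up to scaling) is (2, -1, -1, -1).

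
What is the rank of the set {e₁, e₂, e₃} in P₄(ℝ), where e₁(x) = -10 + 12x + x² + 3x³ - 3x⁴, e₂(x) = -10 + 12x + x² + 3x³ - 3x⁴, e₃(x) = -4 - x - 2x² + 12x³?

Represent each element by its coordinate vector in ℝ⁵.
Row-reduce the 3×5 matrix with these as rows.
Exactly 2 pivots survive; hence the rank is 2.

2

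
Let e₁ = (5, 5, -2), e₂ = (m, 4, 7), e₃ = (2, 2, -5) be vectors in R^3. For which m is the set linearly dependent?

Place the vectors as rows of a 3×3 matrix; dependence ⇔ determinant zero.
The determinant works out to 21*m - 84.
Setting this to zero gives m = 4.

m = 4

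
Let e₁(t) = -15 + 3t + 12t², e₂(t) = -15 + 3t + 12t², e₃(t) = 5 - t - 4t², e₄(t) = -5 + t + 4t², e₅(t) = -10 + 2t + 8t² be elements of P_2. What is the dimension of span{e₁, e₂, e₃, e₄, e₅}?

1

Pass to coordinate vectors with respect to the basis {1, t, t²}.
Apply Gaussian elimination to the matrix whose rows are e₁, e₂, e₃, e₄, e₅.
The echelon form has 1 nonzero row, so the rank is 1.
(With 5 elements in a 3-dimensional space the rank is at most 3.)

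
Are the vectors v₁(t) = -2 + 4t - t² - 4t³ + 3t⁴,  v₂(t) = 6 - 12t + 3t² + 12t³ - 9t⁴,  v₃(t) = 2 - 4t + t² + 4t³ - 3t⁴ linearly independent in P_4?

Take coordinates with respect to the standard basis {1, t, …, t⁴}.
Place the vectors as rows of a 3×5 matrix and reduce to echelon form.
The reduction yields 1 nonzero row, so the rank is 1.
Since rank 1 < 3, the set is linearly dependent.
Indeed 3v₁ + v₂ = 0.

linearly dependent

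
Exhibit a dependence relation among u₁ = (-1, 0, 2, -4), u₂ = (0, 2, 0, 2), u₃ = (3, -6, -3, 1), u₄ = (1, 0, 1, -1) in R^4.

Write the vectors as columns of a matrix and find a nonzero vector in its null space.
The free variable yields coefficients (2, 3, 1, -1) (any nonzero multiple also works).

2u₁ + 3u₂ + u₃ - u₄ = 0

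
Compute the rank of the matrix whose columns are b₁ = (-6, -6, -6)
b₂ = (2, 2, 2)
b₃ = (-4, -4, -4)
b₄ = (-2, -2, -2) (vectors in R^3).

Put the 3×4 matrix [b₁|b₂|b₃|b₄] into echelon form.
Reduction leaves 1 leading entry, giving rank 1.
(With 4 elements in a 3-dimensional space the rank is at most 3.)

rank 1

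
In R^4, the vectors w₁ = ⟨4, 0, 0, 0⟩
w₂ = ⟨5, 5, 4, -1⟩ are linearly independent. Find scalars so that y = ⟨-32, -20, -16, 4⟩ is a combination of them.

y = -3w₁ - 4w₂

Since w₁, w₂ are independent, the coefficients expressing y are uniquely determined by a linear system.
Back-substitution yields (α₁, α₂) = (-3, -4).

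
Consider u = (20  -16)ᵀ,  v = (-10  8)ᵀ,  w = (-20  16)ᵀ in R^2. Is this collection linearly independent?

linearly dependent

There are 3 vectors in a 2-dimensional space, so they cannot be linearly independent.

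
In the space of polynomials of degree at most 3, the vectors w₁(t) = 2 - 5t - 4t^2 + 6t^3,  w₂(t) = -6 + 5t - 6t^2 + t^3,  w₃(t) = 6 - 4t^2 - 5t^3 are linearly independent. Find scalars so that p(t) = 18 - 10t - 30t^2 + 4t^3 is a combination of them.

Identify each element with its coordinate vector in ℝ⁴ via {1, t, …, t^3}.
Solve the system with w₁, w₂, w₃ as columns and p as the right-hand side.
The system has the unique solution (α₁, α₂, α₃) = (3, 1, 3).

p = 3w₁ + w₂ + 3w₃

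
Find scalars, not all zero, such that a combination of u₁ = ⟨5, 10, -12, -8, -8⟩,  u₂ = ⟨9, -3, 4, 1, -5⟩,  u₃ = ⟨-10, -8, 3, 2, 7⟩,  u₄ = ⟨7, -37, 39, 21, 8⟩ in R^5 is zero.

Write the vectors as columns of a matrix and find a nonzero vector in its null space.
The free variable yields coefficients (2, -3, -1, 1) (any nonzero multiple also works).

2u₁ - 3u₂ - u₃ + u₄ = 0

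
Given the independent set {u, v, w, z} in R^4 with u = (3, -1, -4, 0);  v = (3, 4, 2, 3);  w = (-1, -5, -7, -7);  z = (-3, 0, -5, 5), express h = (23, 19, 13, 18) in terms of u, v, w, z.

h = 3u + 3v - 2w - z

Solve the system with u, v, w, z as columns and h as the right-hand side.
Row-reducing the augmented matrix gives the unique coefficients (c₁, …, c₄) = (3, 3, -2, -1).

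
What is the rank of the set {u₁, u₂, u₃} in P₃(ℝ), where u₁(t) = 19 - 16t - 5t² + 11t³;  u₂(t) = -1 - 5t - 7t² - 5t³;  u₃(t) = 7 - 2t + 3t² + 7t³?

Represent each element by its coordinate vector in ℝ⁴.
Row-reduce the 3×4 matrix with these as rows.
Exactly 2 pivots survive; hence the rank is 2.

rank 2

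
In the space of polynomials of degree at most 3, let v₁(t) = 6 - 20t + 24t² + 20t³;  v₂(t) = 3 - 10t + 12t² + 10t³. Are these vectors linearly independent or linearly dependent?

Take coordinates with respect to the standard basis {1, t, …, t³}.
One vector is a scalar multiple of another, so the set is dependent.

linearly dependent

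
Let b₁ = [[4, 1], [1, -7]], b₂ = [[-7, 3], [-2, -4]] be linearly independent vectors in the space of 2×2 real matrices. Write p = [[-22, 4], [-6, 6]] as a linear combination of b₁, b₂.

Identify each element with its coordinate vector in ℝ⁴ via {E₁₁, E₁₂, E₂₁, E₂₂}.
Write p = c₁b₁ + c₂b₂ and equate components.
Back-substitution yields (c₁, c₂) = (-2, 2).

p = -2b₁ + 2b₂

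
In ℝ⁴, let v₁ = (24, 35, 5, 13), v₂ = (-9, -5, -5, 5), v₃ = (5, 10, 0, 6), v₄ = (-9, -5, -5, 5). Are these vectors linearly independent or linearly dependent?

Two of the vectors are equal, giving an immediate dependence.

linearly dependent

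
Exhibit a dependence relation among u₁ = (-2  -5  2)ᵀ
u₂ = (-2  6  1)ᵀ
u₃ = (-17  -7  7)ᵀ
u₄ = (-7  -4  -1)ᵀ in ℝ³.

Write the vectors as columns of a matrix and find a nonzero vector in its null space.
The free variable yields coefficients (3, 2, -1, 1) (any nonzero multiple also works).

3u₁ + 2u₂ - u₃ + u₄ = 0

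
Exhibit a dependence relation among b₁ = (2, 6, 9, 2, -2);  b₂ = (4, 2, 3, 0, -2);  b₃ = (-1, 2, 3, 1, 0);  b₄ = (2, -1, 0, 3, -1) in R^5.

Row-reduce the matrix with b₁, b₂, b₃, b₄ as columns; the null space gives the coefficients.
One solution (up to scaling) is (1, -1, -2, 0).

b₁ - b₂ - 2b₃ = 0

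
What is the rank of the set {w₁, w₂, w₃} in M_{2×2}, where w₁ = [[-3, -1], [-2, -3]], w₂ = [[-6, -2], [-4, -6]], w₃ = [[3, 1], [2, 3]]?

1

Represent each element by its coordinate vector in ℝ⁴.
Form the matrix with w₁, w₂, w₃ as columns and reduce.
The echelon form has 1 nonzero row, so the rank is 1.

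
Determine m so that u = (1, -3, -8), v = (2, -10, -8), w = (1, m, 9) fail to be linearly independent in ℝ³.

m = -23/2

Dependence holds iff the 3×3 matrix [u v w] is singular.
Cofactor expansion gives det = -8*m - 92.
This vanishes exactly when m = -23/2.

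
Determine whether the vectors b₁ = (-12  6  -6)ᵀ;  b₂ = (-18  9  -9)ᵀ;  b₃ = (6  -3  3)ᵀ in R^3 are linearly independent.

linearly dependent

One vector is a scalar multiple of another, so the set is dependent.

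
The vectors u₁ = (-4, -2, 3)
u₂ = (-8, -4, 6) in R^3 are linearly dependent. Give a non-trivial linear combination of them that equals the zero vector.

Write the vectors as columns of a matrix and find a nonzero vector in its null space.
A generator of the null space is (2, -1).

2u₁ - u₂ = 0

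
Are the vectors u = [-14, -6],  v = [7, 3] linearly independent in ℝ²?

One vector is a scalar multiple of another, so the set is dependent.

linearly dependent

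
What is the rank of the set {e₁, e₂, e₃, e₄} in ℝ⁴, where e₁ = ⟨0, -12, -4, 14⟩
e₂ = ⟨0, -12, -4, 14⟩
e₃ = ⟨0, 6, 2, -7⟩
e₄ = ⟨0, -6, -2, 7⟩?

Form the matrix with e₁, e₂, e₃, e₄ as columns and reduce.
There is 1 pivot column, so rank = 1.

rank 1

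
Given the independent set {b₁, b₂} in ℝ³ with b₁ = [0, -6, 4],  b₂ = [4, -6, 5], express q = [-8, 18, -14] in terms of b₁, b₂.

q = -b₁ - 2b₂

Solve the system with b₁, b₂ as columns and q as the right-hand side.
Back-substitution yields (α₁, α₂) = (-1, -2).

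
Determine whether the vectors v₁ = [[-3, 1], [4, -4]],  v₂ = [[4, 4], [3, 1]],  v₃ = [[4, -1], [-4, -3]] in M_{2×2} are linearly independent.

linearly independent

Take coordinates with respect to the standard basis {E₁₁, E₁₂, E₂₁, E₂₂}.
Place the vectors as rows of a 3×4 matrix and reduce to echelon form.
The reduction yields 3 nonzero rows, so the rank is 3.
Since rank = 3 (the number of vectors), the set is linearly independent.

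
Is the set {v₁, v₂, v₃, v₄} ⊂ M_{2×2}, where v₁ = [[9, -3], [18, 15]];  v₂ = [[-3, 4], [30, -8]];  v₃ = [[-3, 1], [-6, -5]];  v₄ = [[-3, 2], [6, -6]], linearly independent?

Write each element as a coordinate vector in ℝ⁴ using {E₁₁, E₁₂, E₂₁, E₂₂}.
Place the vectors as rows of a 4×4 matrix and reduce to echelon form.
The reduction yields 2 nonzero rows, so the rank is 2.
Since rank 2 < 4, the set is linearly dependent.
Indeed v₁ + 3v₃ = 0.

linearly dependent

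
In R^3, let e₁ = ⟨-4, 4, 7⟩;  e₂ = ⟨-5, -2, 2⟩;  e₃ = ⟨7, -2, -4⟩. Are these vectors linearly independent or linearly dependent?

linearly independent

The matrix [e₁|e₂|e₃] has determinant 96.
A nonzero determinant means the columns are linearly independent.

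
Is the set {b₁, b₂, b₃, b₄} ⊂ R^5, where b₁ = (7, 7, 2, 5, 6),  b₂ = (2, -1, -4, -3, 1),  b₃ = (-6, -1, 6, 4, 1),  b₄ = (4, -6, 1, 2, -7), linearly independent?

Row-reduce the matrix whose columns are b₁, b₂, b₃, b₄.
The reduction yields 4 nonzero rows, so the rank is 4.
Since rank = 4 (the number of vectors), the set is linearly independent.

linearly independent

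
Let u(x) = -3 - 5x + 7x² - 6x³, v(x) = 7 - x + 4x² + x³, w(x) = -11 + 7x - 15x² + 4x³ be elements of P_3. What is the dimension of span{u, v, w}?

2

Represent each element by its coordinate vector in ℝ⁴.
Row-reduce the 3×4 matrix with these as rows.
Exactly 2 pivots survive; hence the rank is 2.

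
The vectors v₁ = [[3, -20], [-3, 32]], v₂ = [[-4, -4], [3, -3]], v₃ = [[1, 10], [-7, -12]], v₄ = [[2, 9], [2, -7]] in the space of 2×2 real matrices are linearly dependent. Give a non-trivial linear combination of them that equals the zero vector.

v₁ + 2v₂ + v₃ + 2v₄ = 0

Write each element as a vector in ℝ⁴ using {E₁₁, E₁₂, E₂₁, E₂₂}.
Set up α₁v₁ + … + α₄v₄ = 0 and solve the homogeneous system.
A generator of the null space is (1, 2, 1, 2).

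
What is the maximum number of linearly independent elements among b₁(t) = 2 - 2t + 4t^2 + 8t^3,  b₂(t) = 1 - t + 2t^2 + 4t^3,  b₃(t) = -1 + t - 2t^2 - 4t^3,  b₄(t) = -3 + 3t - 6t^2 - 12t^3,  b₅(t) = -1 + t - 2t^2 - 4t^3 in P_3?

Represent each element by its coordinate vector in ℝ⁴.
Row-reduce the 5×4 matrix with these as rows.
There is 1 pivot column, so rank = 1.
(With 5 elements in a 4-dimensional space the rank is at most 4.)

1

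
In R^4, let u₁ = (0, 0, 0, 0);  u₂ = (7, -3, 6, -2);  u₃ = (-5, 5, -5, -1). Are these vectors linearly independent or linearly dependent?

linearly dependent

One of the vectors is the zero vector, so the set is linearly dependent.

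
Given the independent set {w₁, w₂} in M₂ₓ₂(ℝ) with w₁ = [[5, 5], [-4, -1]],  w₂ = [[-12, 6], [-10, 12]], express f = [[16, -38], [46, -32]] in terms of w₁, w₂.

Take coordinate vectors relative to {E₁₁, E₁₂, E₂₁, E₂₂}.
Write f = c₁w₁ + c₂w₂ and equate components.
Back-substitution yields (c₁, c₂) = (-4, -3).

f = -4w₁ - 3w₂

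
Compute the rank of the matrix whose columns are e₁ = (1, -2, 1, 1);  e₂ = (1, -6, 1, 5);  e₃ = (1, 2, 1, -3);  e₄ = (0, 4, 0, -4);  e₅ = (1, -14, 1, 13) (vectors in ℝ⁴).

Put the 4×5 matrix [e₁|e₂|e₃|e₄|e₅] into echelon form.
Reduction leaves 2 leading entries, giving rank 2.
(With 5 elements in a 4-dimensional space the rank is at most 4.)

2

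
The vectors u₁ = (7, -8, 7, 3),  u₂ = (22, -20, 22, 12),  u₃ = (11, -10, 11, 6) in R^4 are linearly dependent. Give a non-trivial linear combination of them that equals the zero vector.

u₂ - 2u₃ = 0

Row-reduce the matrix with u₁, u₂, u₃ as columns; the null space gives the coefficients.
A generator of the null space is (0, 1, -2).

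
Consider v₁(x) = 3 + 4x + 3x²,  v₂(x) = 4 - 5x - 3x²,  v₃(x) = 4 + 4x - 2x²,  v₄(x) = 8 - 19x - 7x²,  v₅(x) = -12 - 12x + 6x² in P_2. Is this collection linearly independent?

Take coordinates with respect to the standard basis {1, x, x²}.
There are 5 vectors in a 3-dimensional space, so they cannot be linearly independent.

linearly dependent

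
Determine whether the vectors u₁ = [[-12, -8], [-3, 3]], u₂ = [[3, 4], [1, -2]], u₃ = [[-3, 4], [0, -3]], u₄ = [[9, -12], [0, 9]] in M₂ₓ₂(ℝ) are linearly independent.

Take coordinates with respect to the standard basis {E₁₁, E₁₂, E₂₁, E₂₂}.
Form the 4×4 matrix with these as columns; its determinant is 0.
A zero determinant means the columns are linearly dependent.

linearly dependent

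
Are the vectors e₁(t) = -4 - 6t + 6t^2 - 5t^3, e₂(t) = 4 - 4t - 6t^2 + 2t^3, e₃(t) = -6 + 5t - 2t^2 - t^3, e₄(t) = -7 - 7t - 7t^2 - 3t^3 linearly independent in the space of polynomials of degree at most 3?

Write each element as a coordinate vector in ℝ⁴ using {1, t, …, t^3}.
The matrix [e₁|e₂|e₃|e₄] has determinant -458.
A nonzero determinant means the columns are linearly independent.

linearly independent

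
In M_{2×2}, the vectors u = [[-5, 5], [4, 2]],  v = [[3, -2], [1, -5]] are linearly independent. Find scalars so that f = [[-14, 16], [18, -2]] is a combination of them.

f = 4u + 2v

Identify each element with its coordinate vector in ℝ⁴ via {E₁₁, E₁₂, E₂₁, E₂₂}.
Solve the system with u, v as columns and f as the right-hand side.
Row-reducing the augmented matrix gives the unique coefficients (c₁, c₂) = (4, 2).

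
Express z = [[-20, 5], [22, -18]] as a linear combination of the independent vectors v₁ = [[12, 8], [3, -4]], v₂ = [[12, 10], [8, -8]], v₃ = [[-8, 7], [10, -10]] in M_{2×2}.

Work in coordinates with respect to the standard basis {E₁₁, E₁₂, E₂₁, E₂₂}.
Since v₁, v₂, v₃ are independent, the coefficients expressing z are uniquely determined by a linear system.
Row-reducing the augmented matrix gives the unique coefficients (α₁, α₂, α₃) = (-4, 3, 1).

z = -4v₁ + 3v₂ + v₃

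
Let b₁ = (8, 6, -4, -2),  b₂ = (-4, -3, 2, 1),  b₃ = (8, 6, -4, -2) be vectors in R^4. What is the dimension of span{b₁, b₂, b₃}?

dim = 1

Row-reduce the 3×4 matrix with these as rows.
There is 1 pivot column, so rank = 1.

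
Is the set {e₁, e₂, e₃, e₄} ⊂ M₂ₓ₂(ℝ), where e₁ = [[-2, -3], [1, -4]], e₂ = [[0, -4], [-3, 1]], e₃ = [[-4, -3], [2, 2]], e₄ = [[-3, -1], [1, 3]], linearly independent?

linearly independent

Write each element as a coordinate vector in ℝ⁴ using {E₁₁, E₁₂, E₂₁, E₂₂}.
Place the vectors as rows of a 4×4 matrix and reduce to echelon form.
The reduction yields 4 nonzero rows, so the rank is 4.
Since rank = 4 (the number of vectors), the set is linearly independent.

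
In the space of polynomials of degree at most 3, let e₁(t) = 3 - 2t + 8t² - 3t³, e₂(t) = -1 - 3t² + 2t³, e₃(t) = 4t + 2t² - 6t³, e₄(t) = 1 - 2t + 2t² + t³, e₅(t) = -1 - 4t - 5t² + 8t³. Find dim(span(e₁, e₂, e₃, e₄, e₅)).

dim = 2

Pass to coordinate vectors with respect to the basis {1, t, …, t³}.
Form the matrix with e₁, e₂, e₃, e₄, e₅ as columns and reduce.
The echelon form has 2 nonzero rows, so the rank is 2.
(With 5 elements in a 4-dimensional space the rank is at most 4.)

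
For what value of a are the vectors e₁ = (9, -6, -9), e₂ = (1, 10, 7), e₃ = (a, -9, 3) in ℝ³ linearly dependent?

a = -39/2

The vectors are dependent exactly when the determinant of the matrix with rows e₁, e₂, e₃ vanishes.
Cofactor expansion gives det = 48*a + 936.
This vanishes exactly when a = -39/2.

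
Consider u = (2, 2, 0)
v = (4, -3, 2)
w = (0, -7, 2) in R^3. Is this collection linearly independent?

Row-reduce the matrix whose columns are u, v, w.
The reduction yields 2 nonzero rows, so the rank is 2.
Since rank 2 < 3, the set is linearly dependent.
Indeed 2u - v + w = 0.

linearly dependent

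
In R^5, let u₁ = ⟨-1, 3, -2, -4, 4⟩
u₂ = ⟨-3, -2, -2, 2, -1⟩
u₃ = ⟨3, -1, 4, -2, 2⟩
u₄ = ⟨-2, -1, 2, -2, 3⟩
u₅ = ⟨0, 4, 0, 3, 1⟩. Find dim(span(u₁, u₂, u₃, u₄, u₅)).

5

Row-reduce the 5×5 matrix with these as rows.
Exactly 5 pivots survive; hence the rank is 5.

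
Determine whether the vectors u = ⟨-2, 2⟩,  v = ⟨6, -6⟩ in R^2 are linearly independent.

Row-reduce the matrix whose columns are u, v.
The reduction yields 1 nonzero row, so the rank is 1.
Since rank 1 < 2, the set is linearly dependent.
Indeed 3u + v = 0.

linearly dependent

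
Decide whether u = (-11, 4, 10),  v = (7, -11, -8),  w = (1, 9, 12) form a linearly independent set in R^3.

Form the 3×3 matrix with these as columns; its determinant is 1032.
A nonzero determinant means the columns are linearly independent.

linearly independent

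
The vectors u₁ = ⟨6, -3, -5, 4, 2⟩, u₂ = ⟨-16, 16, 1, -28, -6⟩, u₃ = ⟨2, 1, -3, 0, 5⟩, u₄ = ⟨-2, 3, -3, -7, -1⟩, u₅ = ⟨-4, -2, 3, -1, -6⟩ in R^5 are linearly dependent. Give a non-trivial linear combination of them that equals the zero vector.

2u₁ + u₂ + u₃ - 3u₄ + u₅ = 0

Solve the homogeneous system with u₁, u₂, u₃, u₄, u₅ as columns by row-reducing the coefficient matrix.
The free variable yields coefficients (2, 1, 1, -3, 1) (any nonzero multiple also works).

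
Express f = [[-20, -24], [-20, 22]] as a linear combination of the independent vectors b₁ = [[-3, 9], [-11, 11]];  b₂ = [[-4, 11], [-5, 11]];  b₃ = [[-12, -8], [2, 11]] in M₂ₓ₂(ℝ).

Identify each element with its coordinate vector in ℝ⁴ via {E₁₁, E₁₂, E₂₁, E₂₂}.
Write f = a₁b₁ + … + a₃b₃ and equate components.
Row-reducing the augmented matrix gives the unique coefficients (a₁, a₂, a₃) = (4, -4, 2).

f = 4b₁ - 4b₂ + 2b₃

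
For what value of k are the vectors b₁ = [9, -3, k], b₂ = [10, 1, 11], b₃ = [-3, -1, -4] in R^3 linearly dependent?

k = 6

Dependence holds iff the 3×3 matrix [b₁ b₂ b₃] is singular.
Expanding, det = 42 - 7*k.
Setting this to zero gives k = 6.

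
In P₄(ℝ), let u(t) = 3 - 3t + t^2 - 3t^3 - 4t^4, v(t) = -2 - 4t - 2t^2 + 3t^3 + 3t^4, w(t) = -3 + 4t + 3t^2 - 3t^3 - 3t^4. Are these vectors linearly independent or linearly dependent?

linearly independent

Take coordinates with respect to the standard basis {1, t, …, t^4}.
Place the vectors as rows of a 3×5 matrix and reduce to echelon form.
The reduction yields 3 nonzero rows, so the rank is 3.
Since rank = 3 (the number of vectors), the set is linearly independent.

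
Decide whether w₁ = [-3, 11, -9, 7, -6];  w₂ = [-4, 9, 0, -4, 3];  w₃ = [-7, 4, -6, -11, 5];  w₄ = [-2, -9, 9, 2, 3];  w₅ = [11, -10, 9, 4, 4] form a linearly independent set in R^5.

The matrix [w₁|w₂|w₃|w₄|w₅] has determinant -60510.
A nonzero determinant means the columns are linearly independent.

linearly independent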